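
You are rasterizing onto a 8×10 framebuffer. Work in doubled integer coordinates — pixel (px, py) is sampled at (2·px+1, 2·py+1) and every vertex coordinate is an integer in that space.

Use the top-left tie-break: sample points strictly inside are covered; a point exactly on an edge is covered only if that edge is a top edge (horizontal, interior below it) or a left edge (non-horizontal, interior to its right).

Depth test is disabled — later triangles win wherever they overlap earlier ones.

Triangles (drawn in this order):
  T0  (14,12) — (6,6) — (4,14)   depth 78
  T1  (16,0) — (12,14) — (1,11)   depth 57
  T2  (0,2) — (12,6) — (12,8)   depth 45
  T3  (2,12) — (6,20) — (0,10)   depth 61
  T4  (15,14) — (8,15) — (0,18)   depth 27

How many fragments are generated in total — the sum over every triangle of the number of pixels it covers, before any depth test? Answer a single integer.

T0:
  2·area = 76  (B↔C swapped to make it positive)
  edge (14, 12)→(4, 14): d=(-10,2) right/bottom  bias=-1
  edge (4, 14)→(6, 6): d=(2,-8) top-left  bias=+0
  edge (6, 6)→(14, 12): d=(8,6) right/bottom  bias=-1
    (3,3)@(7, 7): e=[64,10,2] → █
    (4,3)@(9, 7): e=[60,26,-10] → ·
    (3,4)@(7, 9): e=[44,14,18] → █
    (4,4)@(9, 9): e=[40,30,6] → █
    (5,4)@(11, 9): e=[36,46,-6] → ·
    (2,5)@(5, 11): e=[28,2,46] → █
    (5,5)@(11, 11): e=[16,50,10] → █
    (6,5)@(13, 11): e=[12,66,-2] → ·
    (2,6)@(5, 13): e=[8,6,62] → █
    (4,6)@(9, 13): e=[0,38,38] → ·  [on edge]
    (5,6)@(11, 13): e=[-4,54,26] → ·
    (2,7)@(5, 15): e=[-12,10,78] → ·
  covered (9 px):
    · · · · · · · ·
    · · · · · · · ·
    · · · · · · · ·
    · · · █ · · · ·
    · · · █ █ · · ·
    · · █ █ █ █ · ·
    · · █ █ · · · ·
    · · · · · · · ·
    · · · · · · · ·
    · · · · · · · ·
T1:
  2·area = 166
  edge (16, 0)→(12, 14): d=(-4,14) right/bottom  bias=-1
  edge (12, 14)→(1, 11): d=(-11,-3) top-left  bias=+0
  edge (1, 11)→(16, 0): d=(15,-11) top-left  bias=+0
    (7,0)@(15, 1): e=[10,152,4] → █
    (6,1)@(13, 3): e=[30,124,12] → █
    (5,2)@(11, 5): e=[50,96,20] → █
    (7,2)@(15, 5): e=[-6,108,64] → ·
    (3,3)@(7, 7): e=[98,62,6] → █
    (4,3)@(9, 7): e=[70,68,28] → █
    (7,3)@(15, 7): e=[-14,86,94] → ·
    (2,4)@(5, 9): e=[118,34,14] → █
    (7,4)@(15, 9): e=[-22,64,124] → ·
    (0,5)@(1, 11): e=[166,0,0] → █  [on edge]
    (1,5)@(3, 11): e=[138,6,22] → █
    (6,5)@(13, 11): e=[-2,36,132] → ·
  covered (22 px):
    · · · · · · · █
    · · · · · · █ █
    · · · · · █ █ ·
    · · · █ █ █ █ ·
    · · █ █ █ █ █ ·
    █ █ █ █ █ █ · ·
    · · · · █ █ · ·
    · · · · · · · ·
    · · · · · · · ·
    · · · · · · · ·
T2:
  2·area = 24
  edge (0, 2)→(12, 6): d=(12,4) right/bottom  bias=-1
  edge (12, 6)→(12, 8): d=(0,2) right/bottom  bias=-1
  edge (12, 8)→(0, 2): d=(-12,-6) top-left  bias=+0
    (1,1)@(3, 3): e=[0,18,6] → ·  [on edge]
    (3,2)@(7, 5): e=[8,10,6] → █
    (4,2)@(9, 5): e=[0,6,18] → ·  [on edge]
    (3,3)@(7, 7): e=[32,10,-18] → ·
    (5,3)@(11, 7): e=[16,2,6] → █
    (6,3)@(13, 7): e=[8,-2,18] → ·
    (7,3)@(15, 7): e=[0,-6,30] → ·  [on edge]
    (5,4)@(11, 9): e=[40,2,-18] → ·
  covered (2 px):
    · · · · · · · ·
    · · · · · · · ·
    · · · █ · · · ·
    · · · · · █ · ·
    · · · · · · · ·
    · · · · · · · ·
    · · · · · · · ·
    · · · · · · · ·
    · · · · · · · ·
    · · · · · · · ·
T3:
  2·area = 8
  edge (2, 12)→(6, 20): d=(4,8) right/bottom  bias=-1
  edge (6, 20)→(0, 10): d=(-6,-10) top-left  bias=+0
  edge (0, 10)→(2, 12): d=(2,2) right/bottom  bias=-1
    (0,5)@(1, 11): e=[4,4,0] → ·  [on edge]
    (1,6)@(3, 13): e=[-4,12,0] → ·  [on edge]
    (1,7)@(3, 15): e=[4,0,4] → █  [on edge]
    (2,7)@(5, 15): e=[-12,20,0] → ·  [on edge]
    (1,8)@(3, 17): e=[12,-12,8] → ·
    (3,8)@(7, 17): e=[-20,28,0] → ·  [on edge]
    (4,9)@(9, 19): e=[-28,36,0] → ·  [on edge]
  covered (1 px):
    · · · · · · · ·
    · · · · · · · ·
    · · · · · · · ·
    · · · · · · · ·
    · · · · · · · ·
    · · · · · · · ·
    · · · · · · · ·
    · █ · · · · · ·
    · · · · · · · ·
    · · · · · · · ·
T4:
  2·area = 13  (B↔C swapped to make it positive)
  edge (15, 14)→(0, 18): d=(-15,4) right/bottom  bias=-1
  edge (0, 18)→(8, 15): d=(8,-3) top-left  bias=+0
  edge (8, 15)→(15, 14): d=(7,-1) top-left  bias=+0
    (4,7)@(9, 15): e=[9,3,1] → █
    (5,7)@(11, 15): e=[1,9,3] → █
    (6,7)@(13, 15): e=[-7,15,5] → ·
    (1,8)@(3, 17): e=[3,1,9] → █
    (2,8)@(5, 17): e=[-5,7,11] → ·
    (4,8)@(9, 17): e=[-21,19,15] → ·
    (5,8)@(11, 17): e=[-29,25,17] → ·
    (1,9)@(3, 19): e=[-27,17,23] → ·
  covered (3 px):
    · · · · · · · ·
    · · · · · · · ·
    · · · · · · · ·
    · · · · · · · ·
    · · · · · · · ·
    · · · · · · · ·
    · · · · · · · ·
    · · · · █ █ · ·
    · █ · · · · · ·
    · · · · · · · ·

Result: 37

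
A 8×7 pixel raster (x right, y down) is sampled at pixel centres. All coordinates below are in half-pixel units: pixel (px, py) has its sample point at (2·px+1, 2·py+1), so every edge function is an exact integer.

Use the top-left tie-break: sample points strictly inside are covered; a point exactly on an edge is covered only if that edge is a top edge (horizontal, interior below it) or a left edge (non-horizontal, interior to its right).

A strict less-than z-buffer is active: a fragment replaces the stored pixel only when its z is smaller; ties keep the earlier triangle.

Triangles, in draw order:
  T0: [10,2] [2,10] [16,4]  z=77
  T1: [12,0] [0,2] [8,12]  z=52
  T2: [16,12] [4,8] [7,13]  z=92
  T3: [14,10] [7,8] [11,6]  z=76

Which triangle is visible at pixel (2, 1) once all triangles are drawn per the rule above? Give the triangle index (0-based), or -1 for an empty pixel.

T0:
  2·area = 64  (B↔C swapped to make it positive)
  edge (10, 2)→(16, 4): d=(6,2) right/bottom  bias=-1
  edge (16, 4)→(2, 10): d=(-14,6) right/bottom  bias=-1
  edge (2, 10)→(10, 2): d=(8,-8) top-left  bias=+0
    (3,0)@(7, 1): e=[0,96,-32] → ·  [on edge]
    (5,0)@(11, 1): e=[-8,72,0] → ·  [on edge]
    (4,1)@(9, 3): e=[8,56,0] → █  [on edge]
    (5,1)@(11, 3): e=[4,44,16] → █
    (6,1)@(13, 3): e=[0,32,32] → ·  [on edge]
    (3,2)@(7, 5): e=[24,40,0] → █  [on edge]
    (6,2)@(13, 5): e=[12,4,48] → █
    (7,2)@(15, 5): e=[8,-8,64] → ·
    (2,3)@(5, 7): e=[40,24,0] → █  [on edge]
    (4,3)@(9, 7): e=[32,0,32] → ·  [on edge]
    (5,3)@(11, 7): e=[28,-12,48] → ·
    (6,3)@(13, 7): e=[24,-24,64] → ·
    (1,4)@(3, 9): e=[56,8,0] → █  [on edge]
    (0,5)@(1, 11): e=[72,-8,0] → ·  [on edge]
  covered (9 px):
    · · · · · · · ·
    · · · · █ █ · ·
    · · · █ █ █ █ ·
    · · █ █ · · · ·
    · █ · · · · · ·
    · · · · · · · ·
    · · · · · · · ·
T1:
  2·area = 136  (B↔C swapped to make it positive)
  edge (12, 0)→(8, 12): d=(-4,12) right/bottom  bias=-1
  edge (8, 12)→(0, 2): d=(-8,-10) top-left  bias=+0
  edge (0, 2)→(12, 0): d=(12,-2) top-left  bias=+0
    (3,0)@(7, 1): e=[56,78,2] → █
    (4,0)@(9, 1): e=[32,98,6] → █
    (5,0)@(11, 1): e=[8,118,10] → █
    (6,0)@(13, 1): e=[-16,138,14] → ·
    (0,1)@(1, 3): e=[120,2,14] → █
    (1,1)@(3, 3): e=[96,22,18] → █
    (2,1)@(5, 3): e=[72,42,22] → █
    (5,1)@(11, 3): e=[0,102,34] → ·  [on edge]
    (0,2)@(1, 5): e=[112,-14,38] → ·
    (1,2)@(3, 5): e=[88,6,42] → █
    (5,2)@(11, 5): e=[-8,86,58] → ·
    (1,3)@(3, 7): e=[80,-10,66] → ·
    (4,4)@(9, 9): e=[0,34,102] → ·  [on edge]
  covered (16 px):
    · · · █ █ █ · ·
    █ █ █ █ █ · · ·
    · █ █ █ █ · · ·
    · · █ █ █ · · ·
    · · · █ · · · ·
    · · · · · · · ·
    · · · · · · · ·
T2:
  2·area = 48  (B↔C swapped to make it positive)
  edge (16, 12)→(7, 13): d=(-9,1) right/bottom  bias=-1
  edge (7, 13)→(4, 8): d=(-3,-5) top-left  bias=+0
  edge (4, 8)→(16, 12): d=(12,4) right/bottom  bias=-1
    (0,1)@(1, 3): e=[96,0,-48] → ·  [on edge]
    (0,3)@(1, 7): e=[60,-12,0] → ·  [on edge]
    (2,4)@(5, 9): e=[38,2,8] → █
    (3,4)@(7, 9): e=[36,12,0] → ·  [on edge]
    (2,5)@(5, 11): e=[20,-4,32] → ·
    (3,5)@(7, 11): e=[18,6,24] → █
    (4,5)@(9, 11): e=[16,16,16] → █
    (5,5)@(11, 11): e=[14,26,8] → █
    (6,5)@(13, 11): e=[12,36,0] → ·  [on edge]
    (3,6)@(7, 13): e=[0,0,48] → ·  [on edge]
    (4,6)@(9, 13): e=[-2,10,40] → ·
    (5,6)@(11, 13): e=[-4,20,32] → ·
  covered (4 px):
    · · · · · · · ·
    · · · · · · · ·
    · · · · · · · ·
    · · · · · · · ·
    · · █ · · · · ·
    · · · █ █ █ · ·
    · · · · · · · ·
T3:
  2·area = 22
  edge (14, 10)→(7, 8): d=(-7,-2) top-left  bias=+0
  edge (7, 8)→(11, 6): d=(4,-2) top-left  bias=+0
  edge (11, 6)→(14, 10): d=(3,4) right/bottom  bias=-1
    (6,2)@(13, 5): e=[33,0,-11] → ·  [on edge]
    (4,3)@(9, 7): e=[11,0,11] → █  [on edge]
    (5,3)@(11, 7): e=[15,4,3] → █
    (6,3)@(13, 7): e=[19,8,-5] → ·
    (2,4)@(5, 9): e=[-11,0,33] → ·  [on edge]
    (4,4)@(9, 9): e=[-3,8,17] → ·
    (5,4)@(11, 9): e=[1,12,9] → █
    (6,4)@(13, 9): e=[5,16,1] → █
    (7,4)@(15, 9): e=[9,20,-7] → ·
    (0,5)@(1, 11): e=[-33,0,55] → ·  [on edge]
    (5,5)@(11, 11): e=[-13,20,15] → ·
    (6,5)@(13, 11): e=[-9,24,7] → ·
  covered (4 px):
    · · · · · · · ·
    · · · · · · · ·
    · · · · · · · ·
    · · · · █ █ · ·
    · · · · · █ █ ·
    · · · · · · · ·
    · · · · · · · ·

Z-buffer (winner per pixel, '.' = empty):
  . . . 1 1 1 . .
  1 1 1 1 1 0 . .
  . 1 1 1 1 0 0 .
  . . 1 1 1 3 . .
  . 0 2 1 . 3 3 .
  . . . 2 2 2 . .
  . . . . . . . .

Final: 1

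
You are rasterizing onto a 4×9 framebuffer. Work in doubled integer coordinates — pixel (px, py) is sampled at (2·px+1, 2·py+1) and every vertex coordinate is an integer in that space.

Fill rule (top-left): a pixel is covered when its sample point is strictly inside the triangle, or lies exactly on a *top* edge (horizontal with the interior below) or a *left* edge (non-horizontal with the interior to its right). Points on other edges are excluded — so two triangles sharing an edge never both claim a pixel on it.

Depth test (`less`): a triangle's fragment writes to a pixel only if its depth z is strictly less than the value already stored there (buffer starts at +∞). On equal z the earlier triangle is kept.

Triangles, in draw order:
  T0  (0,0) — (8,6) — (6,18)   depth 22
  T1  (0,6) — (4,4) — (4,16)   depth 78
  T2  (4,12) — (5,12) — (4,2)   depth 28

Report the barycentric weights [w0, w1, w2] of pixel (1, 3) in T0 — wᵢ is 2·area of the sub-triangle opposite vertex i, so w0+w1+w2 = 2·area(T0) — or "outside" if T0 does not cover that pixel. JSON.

T0:
  2·area = 108
  edge (0, 0)→(8, 6): d=(8,6) right/bottom  bias=-1
  edge (8, 6)→(6, 18): d=(-2,12) right/bottom  bias=-1
  edge (6, 18)→(0, 0): d=(-6,-18) top-left  bias=+0
    (0,0)@(1, 1): e=[2,94,12] → #
    (1,0)@(3, 1): e=[-10,70,48] → ·
    (0,1)@(1, 3): e=[18,90,0] → #  [on edge]
    (1,1)@(3, 3): e=[6,66,36] → #
    (2,1)@(5, 3): e=[-6,42,72] → ·
    (0,2)@(1, 5): e=[34,86,-12] → ·
    (1,2)@(3, 5): e=[22,62,24] → #
    (2,2)@(5, 5): e=[10,38,60] → #
    (3,2)@(7, 5): e=[-2,14,96] → ·
    (1,3)@(3, 7): e=[38,58,12] → #
    (3,3)@(7, 7): e=[14,10,84] → #
    (1,4)@(3, 9): e=[54,54,0] → #  [on edge]
    (2,7)@(5, 15): e=[90,18,0] → #  [on edge]
  covered (15 px):
    # · · ·
    # # · ·
    · # # ·
    · # # #
    · # # #
    · · # #
    · · # ·
    · · # ·
    · · · ·
T1:
  2·area = 48
  edge (0, 6)→(4, 4): d=(4,-2) top-left  bias=+0
  edge (4, 4)→(4, 16): d=(0,12) right/bottom  bias=-1
  edge (4, 16)→(0, 6): d=(-4,-10) top-left  bias=+0
    (1,2)@(3, 5): e=[2,12,34] → #
    (2,2)@(5, 5): e=[6,-12,54] → ·
    (0,3)@(1, 7): e=[6,36,6] → #
    (2,3)@(5, 7): e=[14,-12,46] → ·
    (0,4)@(1, 9): e=[14,36,-2] → ·
    (1,4)@(3, 9): e=[18,12,18] → #
    (2,4)@(5, 9): e=[22,-12,38] → ·
    (1,5)@(3, 11): e=[26,12,10] → #
    (2,5)@(5, 11): e=[30,-12,30] → ·
    (1,6)@(3, 13): e=[34,12,2] → #
    (2,6)@(5, 13): e=[38,-12,22] → ·
    (1,7)@(3, 15): e=[42,12,-6] → ·
  covered (6 px):
    · · · ·
    · · · ·
    · # · ·
    # # · ·
    · # · ·
    · # · ·
    · # · ·
    · · · ·
    · · · ·
T2:
  2·area = 10  (B↔C swapped to make it positive)
  edge (4, 12)→(4, 2): d=(0,-10) top-left  bias=+0
  edge (4, 2)→(5, 12): d=(1,10) right/bottom  bias=-1
  edge (5, 12)→(4, 12): d=(-1,0) right/bottom  bias=-1
  covered (0 px):
    · · · ·
    · · · ·
    · · · ·
    · · · ·
    · · · ·
    · · · ·
    · · · ·
    · · · ·
    · · · ·

Final: [58,12,38]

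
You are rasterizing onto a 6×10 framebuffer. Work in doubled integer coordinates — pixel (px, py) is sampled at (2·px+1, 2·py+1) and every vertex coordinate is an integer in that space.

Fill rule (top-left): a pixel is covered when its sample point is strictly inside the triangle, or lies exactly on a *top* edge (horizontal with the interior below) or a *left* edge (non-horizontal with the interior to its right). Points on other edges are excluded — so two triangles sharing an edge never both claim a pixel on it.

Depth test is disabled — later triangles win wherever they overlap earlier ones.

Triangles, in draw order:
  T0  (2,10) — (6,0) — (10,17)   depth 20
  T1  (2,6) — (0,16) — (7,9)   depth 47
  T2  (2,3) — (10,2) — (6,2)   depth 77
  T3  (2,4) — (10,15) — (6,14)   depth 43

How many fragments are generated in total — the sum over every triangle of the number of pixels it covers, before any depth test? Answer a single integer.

T0:
  2·area = 108
  edge (2, 10)→(6, 0): d=(4,-10) top-left  bias=+0
  edge (6, 0)→(10, 17): d=(4,17) right/bottom  bias=-1
  edge (10, 17)→(2, 10): d=(-8,-7) top-left  bias=+0
    (2,1)@(5, 3): e=[2,29,77] → █
    (3,1)@(7, 3): e=[22,-5,91] → ·
    (2,2)@(5, 5): e=[10,37,61] → █
    (3,2)@(7, 5): e=[30,3,75] → █
    (4,2)@(9, 5): e=[50,-31,89] → ·
    (2,3)@(5, 7): e=[18,45,45] → █
    (4,3)@(9, 7): e=[58,-23,73] → ·
    (1,4)@(3, 9): e=[6,87,15] → █
    (4,4)@(9, 9): e=[66,-15,57] → ·
    (1,5)@(3, 11): e=[14,95,-1] → ·
    (2,5)@(5, 11): e=[34,61,13] → █
    (4,5)@(9, 11): e=[74,-7,41] → ·
  covered (13 px):
    · · · · · ·
    · · █ · · ·
    · · █ █ · ·
    · · █ █ · ·
    · █ █ █ · ·
    · · █ █ · ·
    · · · █ █ ·
    · · · · █ ·
    · · · · · ·
    · · · · · ·
T1:
  2·area = 56  (B↔C swapped to make it positive)
  edge (2, 6)→(7, 9): d=(5,3) right/bottom  bias=-1
  edge (7, 9)→(0, 16): d=(-7,7) right/bottom  bias=-1
  edge (0, 16)→(2, 6): d=(2,-10) top-left  bias=+0
    (1,0)@(3, 1): e=[-28,84,0] → ·  [on edge]
    (5,2)@(11, 5): e=[-32,0,88] → ·  [on edge]
    (1,3)@(3, 7): e=[2,42,12] → █
    (2,3)@(5, 7): e=[-4,28,32] → ·
    (4,3)@(9, 7): e=[-16,0,72] → ·  [on edge]
    (1,4)@(3, 9): e=[12,28,16] → █
    (2,4)@(5, 9): e=[6,14,36] → █
    (3,4)@(7, 9): e=[0,0,56] → ·  [on edge]
    (0,5)@(1, 11): e=[28,28,0] → █  [on edge]
    (2,5)@(5, 11): e=[16,0,40] → ·  [on edge]
    (0,6)@(1, 13): e=[38,14,4] → █
    (1,6)@(3, 13): e=[32,0,24] → ·  [on edge]
    (0,7)@(1, 15): e=[48,0,8] → ·  [on edge]
  covered (6 px):
    · · · · · ·
    · · · · · ·
    · · · · · ·
    · █ · · · ·
    · █ █ · · ·
    █ █ · · · ·
    █ · · · · ·
    · · · · · ·
    · · · · · ·
    · · · · · ·
T2:
  2·area = 4  (B↔C swapped to make it positive)
  edge (2, 3)→(6, 2): d=(4,-1) top-left  bias=+0
  edge (6, 2)→(10, 2): d=(4,0) top-left  bias=+0
  edge (10, 2)→(2, 3): d=(-8,1) right/bottom  bias=-1
  covered (0 px):
    · · · · · ·
    · · · · · ·
    · · · · · ·
    · · · · · ·
    · · · · · ·
    · · · · · ·
    · · · · · ·
    · · · · · ·
    · · · · · ·
    · · · · · ·
T3:
  2·area = 36
  edge (2, 4)→(10, 15): d=(8,11) right/bottom  bias=-1
  edge (10, 15)→(6, 14): d=(-4,-1) top-left  bias=+0
  edge (6, 14)→(2, 4): d=(-4,-10) top-left  bias=+0
    (2,4)@(5, 9): e=[7,19,10] → █
    (3,4)@(7, 9): e=[-15,21,30] → ·
    (2,5)@(5, 11): e=[23,11,2] → █
    (3,5)@(7, 11): e=[1,13,22] → █
    (4,5)@(9, 11): e=[-21,15,42] → ·
    (2,6)@(5, 13): e=[39,3,-6] → ·
    (3,6)@(7, 13): e=[17,5,14] → █
    (4,6)@(9, 13): e=[-5,7,34] → ·
    (3,7)@(7, 15): e=[33,-3,6] → ·
  covered (4 px):
    · · · · · ·
    · · · · · ·
    · · · · · ·
    · · · · · ·
    · · █ · · ·
    · · █ █ · ·
    · · · █ · ·
    · · · · · ·
    · · · · · ·
    · · · · · ·

Result: 23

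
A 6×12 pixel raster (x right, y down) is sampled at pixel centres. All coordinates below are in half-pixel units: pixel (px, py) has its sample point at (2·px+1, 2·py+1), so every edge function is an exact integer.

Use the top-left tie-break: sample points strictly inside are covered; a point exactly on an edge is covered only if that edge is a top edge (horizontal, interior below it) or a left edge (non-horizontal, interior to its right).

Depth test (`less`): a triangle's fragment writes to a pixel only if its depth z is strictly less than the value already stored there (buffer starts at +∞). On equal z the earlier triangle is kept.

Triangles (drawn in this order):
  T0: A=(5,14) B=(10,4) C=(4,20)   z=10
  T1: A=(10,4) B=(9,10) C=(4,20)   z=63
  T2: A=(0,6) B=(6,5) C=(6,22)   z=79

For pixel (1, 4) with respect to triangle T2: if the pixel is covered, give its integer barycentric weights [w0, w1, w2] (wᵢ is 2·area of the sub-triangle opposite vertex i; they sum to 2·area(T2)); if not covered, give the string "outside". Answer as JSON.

T0:
  2·area = 20
  edge (5, 14)→(10, 4): d=(5,-10) top-left  bias=+0
  edge (10, 4)→(4, 20): d=(-6,16) right/bottom  bias=-1
  edge (4, 20)→(5, 14): d=(1,-6) top-left  bias=+0
    (3,5)@(7, 11): e=[5,6,9] → █
    (4,5)@(9, 11): e=[25,-26,21] → ·
    (3,6)@(7, 13): e=[15,-6,11] → ·
    (2,7)@(5, 15): e=[5,14,1] → █
    (3,7)@(7, 15): e=[25,-18,13] → ·
    (2,8)@(5, 17): e=[15,2,3] → █
    (3,8)@(7, 17): e=[35,-30,15] → ·
    (2,9)@(5, 19): e=[25,-10,5] → ·
  covered (3 px):
    · · · · · ·
    · · · · · ·
    · · · · · ·
    · · · · · ·
    · · · · · ·
    · · · █ · ·
    · · · · · ·
    · · █ · · ·
    · · █ · · ·
    · · · · · ·
    · · · · · ·
    · · · · · ·
T1:
  2·area = 20
  edge (10, 4)→(9, 10): d=(-1,6) right/bottom  bias=-1
  edge (9, 10)→(4, 20): d=(-5,10) right/bottom  bias=-1
  edge (4, 20)→(10, 4): d=(6,-16) top-left  bias=+0
    (4,3)@(9, 7): e=[3,15,2] → █
    (5,3)@(11, 7): e=[-9,-5,34] → ·
    (4,4)@(9, 9): e=[1,5,14] → █
    (5,4)@(11, 9): e=[-11,-15,46] → ·
    (4,5)@(9, 11): e=[-1,-5,26] → ·
    (3,6)@(7, 13): e=[9,5,6] → █
    (4,6)@(9, 13): e=[-3,-15,38] → ·
    (3,7)@(7, 15): e=[7,-5,18] → ·
  covered (3 px):
    · · · · · ·
    · · · · · ·
    · · · · · ·
    · · · · █ ·
    · · · · █ ·
    · · · · · ·
    · · · █ · ·
    · · · · · ·
    · · · · · ·
    · · · · · ·
    · · · · · ·
    · · · · · ·
T2:
  2·area = 102
  edge (0, 6)→(6, 5): d=(6,-1) top-left  bias=+0
  edge (6, 5)→(6, 22): d=(0,17) right/bottom  bias=-1
  edge (6, 22)→(0, 6): d=(-6,-16) top-left  bias=+0
    (0,3)@(1, 7): e=[7,85,10] → █
    (1,3)@(3, 7): e=[9,51,42] → █
    (2,3)@(5, 7): e=[11,17,74] → █
    (3,3)@(7, 7): e=[13,-17,106] → ·
    (0,4)@(1, 9): e=[19,85,-2] → ·
    (1,4)@(3, 9): e=[21,51,30] → █
    (3,4)@(7, 9): e=[25,-17,94] → ·
    (1,5)@(3, 11): e=[33,51,18] → █
    (3,5)@(7, 11): e=[37,-17,82] → ·
    (1,6)@(3, 13): e=[45,51,6] → █
    (3,6)@(7, 13): e=[49,-17,70] → ·
    (1,7)@(3, 15): e=[57,51,-6] → ·
  covered (12 px):
    · · · · · ·
    · · · · · ·
    · · · · · ·
    █ █ █ · · ·
    · █ █ · · ·
    · █ █ · · ·
    · █ █ · · ·
    · · █ · · ·
    · · █ · · ·
    · · █ · · ·
    · · · · · ·
    · · · · · ·

Result: [51,30,21]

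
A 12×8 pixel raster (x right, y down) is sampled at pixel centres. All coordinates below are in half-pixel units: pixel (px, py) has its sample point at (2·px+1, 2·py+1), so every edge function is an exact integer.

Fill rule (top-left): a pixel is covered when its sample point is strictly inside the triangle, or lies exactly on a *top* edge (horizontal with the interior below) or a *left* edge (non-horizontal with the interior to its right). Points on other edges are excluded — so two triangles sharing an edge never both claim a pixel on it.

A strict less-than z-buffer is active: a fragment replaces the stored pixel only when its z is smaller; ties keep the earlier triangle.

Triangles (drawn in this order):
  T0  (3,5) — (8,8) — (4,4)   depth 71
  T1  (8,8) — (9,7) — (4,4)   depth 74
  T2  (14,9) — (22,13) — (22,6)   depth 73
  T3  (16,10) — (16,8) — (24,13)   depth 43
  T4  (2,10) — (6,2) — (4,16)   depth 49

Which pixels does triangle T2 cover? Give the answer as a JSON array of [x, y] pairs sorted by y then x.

T0:
  2·area = 8  (B↔C swapped to make it positive)
  edge (3, 5)→(4, 4): d=(1,-1) top-left  bias=+0
  edge (4, 4)→(8, 8): d=(4,4) right/bottom  bias=-1
  edge (8, 8)→(3, 5): d=(-5,-3) top-left  bias=+0
    (0,0)@(1, 1): e=[-6,0,14] → ·  [on edge]
    (3,0)@(7, 1): e=[0,-24,32] → ·  [on edge]
    (1,1)@(3, 3): e=[-2,0,10] → ·  [on edge]
    (2,1)@(5, 3): e=[0,-8,16] → ·  [on edge]
    (1,2)@(3, 5): e=[0,8,0] → #  [on edge]
    (2,2)@(5, 5): e=[2,0,6] → ·  [on edge]
    (0,3)@(1, 7): e=[0,24,-16] → ·  [on edge]
    (1,3)@(3, 7): e=[2,16,-10] → ·
    (3,3)@(7, 7): e=[6,0,2] → ·  [on edge]
    (4,4)@(9, 9): e=[10,0,-2] → ·  [on edge]
    (5,5)@(11, 11): e=[14,0,-6] → ·  [on edge]
    (6,5)@(13, 11): e=[16,-8,0] → ·  [on edge]
    (6,6)@(13, 13): e=[18,0,-10] → ·  [on edge]
    (7,7)@(15, 15): e=[22,0,-14] → ·  [on edge]
  covered (1 px):
    · · · · · · · · · · · ·
    · · · · · · · · · · · ·
    · # · · · · · · · · · ·
    · · · · · · · · · · · ·
    · · · · · · · · · · · ·
    · · · · · · · · · · · ·
    · · · · · · · · · · · ·
    · · · · · · · · · · · ·
T1:
  2·area = 8  (B↔C swapped to make it positive)
  edge (8, 8)→(4, 4): d=(-4,-4) top-left  bias=+0
  edge (4, 4)→(9, 7): d=(5,3) right/bottom  bias=-1
  edge (9, 7)→(8, 8): d=(-1,1) right/bottom  bias=-1
    (0,0)@(1, 1): e=[0,-6,14] → ·  [on edge]
    (7,0)@(15, 1): e=[56,-48,0] → ·  [on edge]
    (1,1)@(3, 3): e=[0,-2,10] → ·  [on edge]
    (6,1)@(13, 3): e=[40,-32,0] → ·  [on edge]
    (2,2)@(5, 5): e=[0,2,6] → #  [on edge]
    (3,2)@(7, 5): e=[8,-4,4] → ·
    (5,2)@(11, 5): e=[24,-16,0] → ·  [on edge]
    (2,3)@(5, 7): e=[-8,12,4] → ·
    (3,3)@(7, 7): e=[0,6,2] → #  [on edge]
    (4,3)@(9, 7): e=[8,0,0] → ·  [on edge]
    (3,4)@(7, 9): e=[-8,16,0] → ·  [on edge]
    (4,4)@(9, 9): e=[0,10,-2] → ·  [on edge]
    (2,5)@(5, 11): e=[-24,32,0] → ·  [on edge]
    (5,5)@(11, 11): e=[0,14,-6] → ·  [on edge]
    (1,6)@(3, 13): e=[-40,48,0] → ·  [on edge]
    (6,6)@(13, 13): e=[0,18,-10] → ·  [on edge]
    (9,6)@(19, 13): e=[24,0,-16] → ·  [on edge]
    (0,7)@(1, 15): e=[-56,64,0] → ·  [on edge]
    (7,7)@(15, 15): e=[0,22,-14] → ·  [on edge]
  covered (2 px):
    · · · · · · · · · · · ·
    · · · · · · · · · · · ·
    · · # · · · · · · · · ·
    · · · # · · · · · · · ·
    · · · · · · · · · · · ·
    · · · · · · · · · · · ·
    · · · · · · · · · · · ·
    · · · · · · · · · · · ·
T2:
  2·area = 56  (B↔C swapped to make it positive)
  edge (14, 9)→(22, 6): d=(8,-3) top-left  bias=+0
  edge (22, 6)→(22, 13): d=(0,7) right/bottom  bias=-1
  edge (22, 13)→(14, 9): d=(-8,-4) top-left  bias=+0
    (10,3)@(21, 7): e=[5,7,44] → #
    (11,3)@(23, 7): e=[11,-7,52] → ·
    (7,4)@(15, 9): e=[3,49,4] → #
    (8,4)@(17, 9): e=[9,35,12] → #
    (9,4)@(19, 9): e=[15,21,20] → #
    (11,4)@(23, 9): e=[27,-7,36] → ·
    (7,5)@(15, 11): e=[19,49,-12] → ·
    (8,5)@(17, 11): e=[25,35,-4] → ·
    (9,5)@(19, 11): e=[31,21,4] → #
    (11,5)@(23, 11): e=[43,-7,20] → ·
    (9,6)@(19, 13): e=[47,21,-12] → ·
    (10,6)@(21, 13): e=[53,7,-4] → ·
  covered (7 px):
    · · · · · · · · · · · ·
    · · · · · · · · · · · ·
    · · · · · · · · · · · ·
    · · · · · · · · · · # ·
    · · · · · · · # # # # ·
    · · · · · · · · · # # ·
    · · · · · · · · · · · ·
    · · · · · · · · · · · ·
T3:
  2·area = 16
  edge (16, 10)→(16, 8): d=(0,-2) top-left  bias=+0
  edge (16, 8)→(24, 13): d=(8,5) right/bottom  bias=-1
  edge (24, 13)→(16, 10): d=(-8,-3) top-left  bias=+0
    (8,4)@(17, 9): e=[2,3,11] → #
    (9,4)@(19, 9): e=[6,-7,17] → ·
    (8,5)@(17, 11): e=[2,19,-5] → ·
    (9,5)@(19, 11): e=[6,9,1] → #
    (10,5)@(21, 11): e=[10,-1,7] → ·
    (9,6)@(19, 13): e=[6,25,-15] → ·
  covered (2 px):
    · · · · · · · · · · · ·
    · · · · · · · · · · · ·
    · · · · · · · · · · · ·
    · · · · · · · · · · · ·
    · · · · · · · · # · · ·
    · · · · · · · · · # · ·
    · · · · · · · · · · · ·
    · · · · · · · · · · · ·
T4:
  2·area = 40
  edge (2, 10)→(6, 2): d=(4,-8) top-left  bias=+0
  edge (6, 2)→(4, 16): d=(-2,14) right/bottom  bias=-1
  edge (4, 16)→(2, 10): d=(-2,-6) top-left  bias=+0
    (2,2)@(5, 5): e=[4,8,28] → #
    (3,2)@(7, 5): e=[20,-20,40] → ·
    (0,3)@(1, 7): e=[-20,60,0] → ·  [on edge]
    (2,3)@(5, 7): e=[12,4,24] → #
    (3,3)@(7, 7): e=[28,-24,36] → ·
    (1,4)@(3, 9): e=[4,28,8] → #
    (2,4)@(5, 9): e=[20,0,20] → ·  [on edge]
    (1,5)@(3, 11): e=[12,24,4] → #
    (2,5)@(5, 11): e=[28,-4,16] → ·
    (1,6)@(3, 13): e=[20,20,0] → #  [on edge]
    (2,6)@(5, 13): e=[36,-8,12] → ·
    (1,7)@(3, 15): e=[28,16,-4] → ·
  covered (5 px):
    · · · · · · · · · · · ·
    · · · · · · · · · · · ·
    · · # · · · · · · · · ·
    · · # · · · · · · · · ·
    · # · · · · · · · · · ·
    · # · · · · · · · · · ·
    · # · · · · · · · · · ·
    · · · · · · · · · · · ·

Result: [[10,3],[7,4],[8,4],[9,4],[10,4],[9,5],[10,5]]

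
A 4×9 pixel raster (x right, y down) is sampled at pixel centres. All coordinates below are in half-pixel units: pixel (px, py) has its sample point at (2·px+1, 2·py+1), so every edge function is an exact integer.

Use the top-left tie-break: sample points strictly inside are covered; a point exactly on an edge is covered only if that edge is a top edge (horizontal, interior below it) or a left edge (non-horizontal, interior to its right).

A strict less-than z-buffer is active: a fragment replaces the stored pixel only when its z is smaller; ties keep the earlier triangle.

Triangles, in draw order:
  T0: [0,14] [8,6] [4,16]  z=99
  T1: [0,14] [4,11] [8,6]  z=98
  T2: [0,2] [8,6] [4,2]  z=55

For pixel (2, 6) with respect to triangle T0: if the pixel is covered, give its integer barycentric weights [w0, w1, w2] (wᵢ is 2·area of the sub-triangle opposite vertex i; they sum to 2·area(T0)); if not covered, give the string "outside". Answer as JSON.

T0:
  2·area = 48
  edge (0, 14)→(8, 6): d=(8,-8) top-left  bias=+0
  edge (8, 6)→(4, 16): d=(-4,10) right/bottom  bias=-1
  edge (4, 16)→(0, 14): d=(-4,-2) top-left  bias=+0
    (3,3)@(7, 7): e=[0,6,42] → X  [on edge]
    (2,4)@(5, 9): e=[0,18,30] → X  [on edge]
    (3,4)@(7, 9): e=[16,-2,34] → .
    (1,5)@(3, 11): e=[0,30,18] → X  [on edge]
    (3,5)@(7, 11): e=[32,-10,26] → .
    (0,6)@(1, 13): e=[0,42,6] → X  [on edge]
    (3,6)@(7, 13): e=[48,-18,18] → .
    (0,7)@(1, 15): e=[16,34,-2] → .
    (1,7)@(3, 15): e=[32,14,2] → X
    (2,7)@(5, 15): e=[48,-6,6] → .
    (1,8)@(3, 17): e=[48,6,-6] → .
  covered (8 px):
    . . . .
    . . . .
    . . . .
    . . . X
    . . X .
    . X X .
    X X X .
    . X . .
    . . . .
T1:
  2·area = 8  (B↔C swapped to make it positive)
  edge (0, 14)→(8, 6): d=(8,-8) top-left  bias=+0
  edge (8, 6)→(4, 11): d=(-4,5) right/bottom  bias=-1
  edge (4, 11)→(0, 14): d=(-4,3) right/bottom  bias=-1
    (3,3)@(7, 7): e=[0,1,7] → X  [on edge]
    (2,4)@(5, 9): e=[0,3,5] → X  [on edge]
    (3,4)@(7, 9): e=[16,-7,-1] → .
    (1,5)@(3, 11): e=[0,5,3] → X  [on edge]
    (2,5)@(5, 11): e=[16,-5,-3] → .
    (0,6)@(1, 13): e=[0,7,1] → X  [on edge]
    (1,6)@(3, 13): e=[16,-3,-5] → .
    (0,7)@(1, 15): e=[16,-1,-7] → .
  covered (4 px):
    . . . .
    . . . .
    . . . .
    . . . X
    . . X .
    . X . .
    X . . .
    . . . .
    . . . .
T2:
  2·area = 16  (B↔C swapped to make it positive)
  edge (0, 2)→(4, 2): d=(4,0) top-left  bias=+0
  edge (4, 2)→(8, 6): d=(4,4) right/bottom  bias=-1
  edge (8, 6)→(0, 2): d=(-8,-4) top-left  bias=+0
    (1,0)@(3, 1): e=[-4,0,20] → .  [on edge]
    (1,1)@(3, 3): e=[4,8,4] → X
    (2,1)@(5, 3): e=[4,0,12] → .  [on edge]
    (1,2)@(3, 5): e=[12,16,-12] → .
    (3,2)@(7, 5): e=[12,0,4] → .  [on edge]
  covered (1 px):
    . . . .
    . X . .
    . . . .
    . . . .
    . . . .
    . . . .
    . . . .
    . . . .
    . . . .

Answer: [2,14,32]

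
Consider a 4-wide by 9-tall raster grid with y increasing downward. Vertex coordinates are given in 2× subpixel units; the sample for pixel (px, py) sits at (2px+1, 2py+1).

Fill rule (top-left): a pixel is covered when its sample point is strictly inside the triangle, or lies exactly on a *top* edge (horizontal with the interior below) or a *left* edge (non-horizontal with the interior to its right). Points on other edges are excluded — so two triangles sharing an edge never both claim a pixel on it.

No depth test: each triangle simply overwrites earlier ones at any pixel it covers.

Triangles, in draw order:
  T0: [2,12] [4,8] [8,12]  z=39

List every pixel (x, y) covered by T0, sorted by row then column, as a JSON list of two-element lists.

T0:
  2·area = 24
  edge (2, 12)→(4, 8): d=(2,-4) top-left  bias=+0
  edge (4, 8)→(8, 12): d=(4,4) right/bottom  bias=-1
  edge (8, 12)→(2, 12): d=(-6,0) right/bottom  bias=-1
    (0,2)@(1, 5): e=[-18,0,42] → ·  [on edge]
    (1,3)@(3, 7): e=[-6,0,30] → ·  [on edge]
    (2,4)@(5, 9): e=[6,0,18] → ·  [on edge]
    (1,5)@(3, 11): e=[2,16,6] → #
    (2,5)@(5, 11): e=[10,8,6] → #
    (3,5)@(7, 11): e=[18,0,6] → ·  [on edge]
    (1,6)@(3, 13): e=[6,24,-6] → ·
    (2,6)@(5, 13): e=[14,16,-6] → ·
  covered (2 px):
    · · · ·
    · · · ·
    · · · ·
    · · · ·
    · · · ·
    · # # ·
    · · · ·
    · · · ·
    · · · ·

Final: [[1,5],[2,5]]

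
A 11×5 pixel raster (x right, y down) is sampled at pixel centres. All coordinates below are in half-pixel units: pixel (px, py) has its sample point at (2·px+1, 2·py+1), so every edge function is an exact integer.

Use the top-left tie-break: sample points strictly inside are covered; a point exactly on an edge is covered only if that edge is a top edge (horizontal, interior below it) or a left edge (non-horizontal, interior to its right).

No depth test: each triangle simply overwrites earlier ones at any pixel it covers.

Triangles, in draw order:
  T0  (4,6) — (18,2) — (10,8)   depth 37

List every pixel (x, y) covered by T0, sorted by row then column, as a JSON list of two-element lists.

T0:
  2·area = 52
  edge (4, 6)→(18, 2): d=(14,-4) top-left  bias=+0
  edge (18, 2)→(10, 8): d=(-8,6) right/bottom  bias=-1
  edge (10, 8)→(4, 6): d=(-6,-2) top-left  bias=+0
    (7,1)@(15, 3): e=[2,10,40] → X
    (8,1)@(17, 3): e=[10,-2,44] → .
    (0,2)@(1, 5): e=[-26,78,0] → .  [on edge]
    (4,2)@(9, 5): e=[6,30,16] → X
    (5,2)@(11, 5): e=[14,18,20] → X
    (6,2)@(13, 5): e=[22,6,24] → X
    (7,2)@(15, 5): e=[30,-6,28] → .
    (3,3)@(7, 7): e=[26,26,0] → X  [on edge]
    (6,3)@(13, 7): e=[50,-10,12] → .
    (3,4)@(7, 9): e=[54,10,-12] → .
    (4,4)@(9, 9): e=[62,-2,-8] → .
    (5,4)@(11, 9): e=[70,-14,-4] → .
    (6,4)@(13, 9): e=[78,-26,0] → .  [on edge]
  covered (7 px):
    . . . . . . . . . . .
    . . . . . . . X . . .
    . . . . X X X . . . .
    . . . X X X . . . . .
    . . . . . . . . . . .

Final: [[7,1],[4,2],[5,2],[6,2],[3,3],[4,3],[5,3]]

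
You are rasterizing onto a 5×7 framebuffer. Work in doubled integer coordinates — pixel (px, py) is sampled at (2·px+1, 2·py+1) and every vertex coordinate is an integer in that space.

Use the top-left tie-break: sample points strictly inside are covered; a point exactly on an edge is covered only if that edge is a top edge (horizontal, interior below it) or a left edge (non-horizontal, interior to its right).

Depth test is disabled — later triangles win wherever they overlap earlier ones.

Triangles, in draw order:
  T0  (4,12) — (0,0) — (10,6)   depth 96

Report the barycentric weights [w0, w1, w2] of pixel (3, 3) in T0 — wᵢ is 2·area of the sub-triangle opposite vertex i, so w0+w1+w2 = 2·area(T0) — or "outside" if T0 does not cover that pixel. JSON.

T0:
  2·area = 96
  edge (4, 12)→(0, 0): d=(-4,-12) top-left  bias=+0
  edge (0, 0)→(10, 6): d=(10,6) right/bottom  bias=-1
  edge (10, 6)→(4, 12): d=(-6,6) right/bottom  bias=-1
    (0,0)@(1, 1): e=[8,4,84] → █
    (1,0)@(3, 1): e=[32,-8,72] → ·
    (0,1)@(1, 3): e=[0,24,72] → █  [on edge]
    (1,1)@(3, 3): e=[24,12,60] → █
    (2,1)@(5, 3): e=[48,0,48] → ·  [on edge]
    (0,2)@(1, 5): e=[-8,44,60] → ·
    (1,2)@(3, 5): e=[16,32,48] → █
    (2,2)@(5, 5): e=[40,20,36] → █
    (3,2)@(7, 5): e=[64,8,24] → █
    (4,2)@(9, 5): e=[88,-4,12] → ·
    (1,3)@(3, 7): e=[8,52,36] → █
    (4,3)@(9, 7): e=[80,16,0] → ·  [on edge]
    (1,4)@(3, 9): e=[0,72,24] → █  [on edge]
    (3,4)@(7, 9): e=[48,48,0] → ·  [on edge]
    (2,5)@(5, 11): e=[16,80,0] → ·  [on edge]
    (1,6)@(3, 13): e=[-16,112,0] → ·  [on edge]
  covered (11 px):
    █ · · · ·
    █ █ · · ·
    · █ █ █ ·
    · █ █ █ ·
    · █ █ · ·
    · · · · ·
    · · · · ·

Final: [28,12,56]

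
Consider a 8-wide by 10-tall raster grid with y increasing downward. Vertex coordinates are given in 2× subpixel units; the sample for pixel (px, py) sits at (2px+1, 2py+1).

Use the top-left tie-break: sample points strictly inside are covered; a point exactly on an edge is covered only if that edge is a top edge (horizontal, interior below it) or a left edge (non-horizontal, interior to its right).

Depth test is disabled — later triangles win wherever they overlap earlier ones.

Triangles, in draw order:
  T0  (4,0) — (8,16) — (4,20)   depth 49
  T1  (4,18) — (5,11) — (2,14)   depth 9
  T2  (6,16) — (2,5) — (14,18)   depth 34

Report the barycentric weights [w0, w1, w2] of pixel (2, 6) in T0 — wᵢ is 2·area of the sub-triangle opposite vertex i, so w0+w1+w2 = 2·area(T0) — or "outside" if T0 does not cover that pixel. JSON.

T0:
  2·area = 80
  edge (4, 0)→(8, 16): d=(4,16) right/bottom  bias=-1
  edge (8, 16)→(4, 20): d=(-4,4) right/bottom  bias=-1
  edge (4, 20)→(4, 0): d=(0,-20) top-left  bias=+0
    (2,2)@(5, 5): e=[4,56,20] → █
    (3,2)@(7, 5): e=[-28,48,60] → ·
    (2,3)@(5, 7): e=[12,48,20] → █
    (3,3)@(7, 7): e=[-20,40,60] → ·
    (2,4)@(5, 9): e=[20,40,20] → █
    (3,4)@(7, 9): e=[-12,32,60] → ·
    (7,4)@(15, 9): e=[-140,0,220] → ·  [on edge]
    (2,5)@(5, 11): e=[28,32,20] → █
    (3,5)@(7, 11): e=[-4,24,60] → ·
    (6,5)@(13, 11): e=[-100,0,180] → ·  [on edge]
    (2,6)@(5, 13): e=[36,24,20] → █
    (3,6)@(7, 13): e=[4,16,60] → █
    (5,6)@(11, 13): e=[-60,0,140] → ·  [on edge]
    (4,7)@(9, 15): e=[-20,0,100] → ·  [on edge]
    (3,8)@(7, 17): e=[20,0,60] → ·  [on edge]
    (2,9)@(5, 19): e=[60,0,20] → ·  [on edge]
  covered (9 px):
    · · · · · · · ·
    · · · · · · · ·
    · · █ · · · · ·
    · · █ · · · · ·
    · · █ · · · · ·
    · · █ · · · · ·
    · · █ █ · · · ·
    · · █ █ · · · ·
    · · █ · · · · ·
    · · · · · · · ·
T1:
  2·area = 18  (B↔C swapped to make it positive)
  edge (4, 18)→(2, 14): d=(-2,-4) top-left  bias=+0
  edge (2, 14)→(5, 11): d=(3,-3) top-left  bias=+0
  edge (5, 11)→(4, 18): d=(-1,7) right/bottom  bias=-1
    (7,0)@(15, 1): e=[78,0,-60] → ·  [on edge]
    (6,1)@(13, 3): e=[66,0,-48] → ·  [on edge]
    (5,2)@(11, 5): e=[54,0,-36] → ·  [on edge]
    (4,3)@(9, 7): e=[42,0,-24] → ·  [on edge]
    (3,4)@(7, 9): e=[30,0,-12] → ·  [on edge]
    (2,5)@(5, 11): e=[18,0,0] → ·  [on edge]
    (1,6)@(3, 13): e=[6,0,12] → █  [on edge]
    (2,6)@(5, 13): e=[14,6,-2] → ·
    (0,7)@(1, 15): e=[-6,0,24] → ·  [on edge]
    (1,7)@(3, 15): e=[2,6,10] → █
    (2,7)@(5, 15): e=[10,12,-4] → ·
    (1,8)@(3, 17): e=[-2,12,8] → ·
  covered (2 px):
    · · · · · · · ·
    · · · · · · · ·
    · · · · · · · ·
    · · · · · · · ·
    · · · · · · · ·
    · · · · · · · ·
    · █ · · · · · ·
    · █ · · · · · ·
    · · · · · · · ·
    · · · · · · · ·
T2:
  2·area = 80
  edge (6, 16)→(2, 5): d=(-4,-11) top-left  bias=+0
  edge (2, 5)→(14, 18): d=(12,13) right/bottom  bias=-1
  edge (14, 18)→(6, 16): d=(-8,-2) top-left  bias=+0
    (1,3)@(3, 7): e=[3,11,66] → █
    (2,3)@(5, 7): e=[25,-15,70] → ·
    (1,4)@(3, 9): e=[-5,35,50] → ·
    (2,4)@(5, 9): e=[17,9,54] → █
    (3,4)@(7, 9): e=[39,-17,58] → ·
    (2,5)@(5, 11): e=[9,33,38] → █
    (3,5)@(7, 11): e=[31,7,42] → █
    (4,5)@(9, 11): e=[53,-19,46] → ·
    (2,6)@(5, 13): e=[1,57,22] → █
    (4,6)@(9, 13): e=[45,5,30] → █
    (5,6)@(11, 13): e=[67,-21,34] → ·
    (2,7)@(5, 15): e=[-7,81,6] → ·
  covered (12 px):
    · · · · · · · ·
    · · · · · · · ·
    · · · · · · · ·
    · █ · · · · · ·
    · · █ · · · · ·
    · · █ █ · · · ·
    · · █ █ █ · · ·
    · · · █ █ █ · ·
    · · · · · █ █ ·
    · · · · · · · ·

Answer: [24,20,36]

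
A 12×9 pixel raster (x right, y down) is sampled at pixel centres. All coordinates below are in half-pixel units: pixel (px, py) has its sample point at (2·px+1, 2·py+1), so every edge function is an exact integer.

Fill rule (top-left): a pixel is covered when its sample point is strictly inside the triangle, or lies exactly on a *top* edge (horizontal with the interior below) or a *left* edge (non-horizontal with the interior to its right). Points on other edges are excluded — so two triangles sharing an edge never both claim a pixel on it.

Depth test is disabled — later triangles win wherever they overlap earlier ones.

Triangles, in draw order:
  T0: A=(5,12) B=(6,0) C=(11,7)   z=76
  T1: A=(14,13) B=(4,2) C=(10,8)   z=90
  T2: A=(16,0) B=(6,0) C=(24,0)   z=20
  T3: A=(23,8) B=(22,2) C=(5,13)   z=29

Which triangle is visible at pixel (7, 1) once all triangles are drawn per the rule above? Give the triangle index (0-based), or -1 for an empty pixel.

T0:
  2·area = 67
  edge (5, 12)→(6, 0): d=(1,-12) top-left  bias=+0
  edge (6, 0)→(11, 7): d=(5,7) right/bottom  bias=-1
  edge (11, 7)→(5, 12): d=(-6,5) right/bottom  bias=-1
    (3,1)@(7, 3): e=[15,8,44] → #
    (4,1)@(9, 3): e=[39,-6,34] → ·
    (3,2)@(7, 5): e=[17,18,32] → #
    (4,2)@(9, 5): e=[41,4,22] → #
    (5,2)@(11, 5): e=[65,-10,12] → ·
    (3,3)@(7, 7): e=[19,28,20] → #
    (5,3)@(11, 7): e=[67,0,0] → ·  [on edge]
    (3,4)@(7, 9): e=[21,38,8] → #
    (4,4)@(9, 9): e=[45,24,-2] → ·
    (3,5)@(7, 11): e=[23,48,-4] → ·
  covered (6 px):
    · · · · · · · · · · · ·
    · · · # · · · · · · · ·
    · · · # # · · · · · · ·
    · · · # # · · · · · · ·
    · · · # · · · · · · · ·
    · · · · · · · · · · · ·
    · · · · · · · · · · · ·
    · · · · · · · · · · · ·
    · · · · · · · · · · · ·
T1:
  2·area = 6
  edge (14, 13)→(4, 2): d=(-10,-11) top-left  bias=+0
  edge (4, 2)→(10, 8): d=(6,6) right/bottom  bias=-1
  edge (10, 8)→(14, 13): d=(4,5) right/bottom  bias=-1
    (1,0)@(3, 1): e=[-1,0,7] → ·  [on edge]
    (2,1)@(5, 3): e=[1,0,5] → ·  [on edge]
    (3,2)@(7, 5): e=[3,0,3] → ·  [on edge]
    (4,3)@(9, 7): e=[5,0,1] → ·  [on edge]
    (5,4)@(11, 9): e=[7,0,-1] → ·  [on edge]
    (6,5)@(13, 11): e=[9,0,-3] → ·  [on edge]
    (7,6)@(15, 13): e=[11,0,-5] → ·  [on edge]
    (8,7)@(17, 15): e=[13,0,-7] → ·  [on edge]
    (9,8)@(19, 17): e=[15,0,-9] → ·  [on edge]
  covered (0 px):
    · · · · · · · · · · · ·
    · · · · · · · · · · · ·
    · · · · · · · · · · · ·
    · · · · · · · · · · · ·
    · · · · · · · · · · · ·
    · · · · · · · · · · · ·
    · · · · · · · · · · · ·
    · · · · · · · · · · · ·
    · · · · · · · · · · · ·
T2:
  degenerate (2·area = 0) — covers nothing
T3:
  2·area = 113  (B↔C swapped to make it positive)
  edge (23, 8)→(5, 13): d=(-18,5) right/bottom  bias=-1
  edge (5, 13)→(22, 2): d=(17,-11) top-left  bias=+0
  edge (22, 2)→(23, 8): d=(1,6) right/bottom  bias=-1
    (10,1)@(21, 3): e=[100,6,7] → #
    (11,1)@(23, 3): e=[90,28,-5] → ·
    (9,2)@(19, 5): e=[74,18,21] → #
    (11,2)@(23, 5): e=[54,62,-3] → ·
    (7,3)@(15, 7): e=[58,8,47] → #
    (8,3)@(17, 7): e=[48,30,35] → #
    (11,3)@(23, 7): e=[18,96,-1] → ·
    (6,4)@(13, 9): e=[32,20,61] → #
    (10,4)@(21, 9): e=[-8,108,13] → ·
    (4,5)@(9, 11): e=[16,10,87] → #
    (5,5)@(11, 11): e=[6,32,75] → #
    (6,5)@(13, 11): e=[-4,54,63] → ·
    (2,6)@(5, 13): e=[0,0,113] → ·  [on edge]
  covered (13 px):
    · · · · · · · · · · · ·
    · · · · · · · · · · # ·
    · · · · · · · · · # # ·
    · · · · · · · # # # # ·
    · · · · · · # # # # · ·
    · · · · # # · · · · · ·
    · · · · · · · · · · · ·
    · · · · · · · · · · · ·
    · · · · · · · · · · · ·

Z-buffer (winner per pixel, '.' = empty):
  . . . . . . . . . . . .
  . . . 0 . . . . . . 3 .
  . . . 0 0 . . . . 3 3 .
  . . . 0 0 . . 3 3 3 3 .
  . . . 0 . . 3 3 3 3 . .
  . . . . 3 3 . . . . . .
  . . . . . . . . . . . .
  . . . . . . . . . . . .
  . . . . . . . . . . . .

Answer: -1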